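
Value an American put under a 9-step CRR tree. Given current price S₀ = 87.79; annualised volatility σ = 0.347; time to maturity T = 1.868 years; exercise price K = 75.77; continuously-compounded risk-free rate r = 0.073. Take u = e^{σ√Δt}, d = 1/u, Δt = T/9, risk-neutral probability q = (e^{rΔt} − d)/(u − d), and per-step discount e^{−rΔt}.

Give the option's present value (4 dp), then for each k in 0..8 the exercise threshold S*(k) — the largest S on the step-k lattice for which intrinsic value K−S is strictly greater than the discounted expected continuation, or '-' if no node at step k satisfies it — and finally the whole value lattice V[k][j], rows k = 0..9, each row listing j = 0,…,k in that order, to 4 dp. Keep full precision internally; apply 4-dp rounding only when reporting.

price = 6.5981
boundary = - - - - 46.6465 54.6356 46.6465 54.6356 63.9930
tree:
6.5981
10.0356 3.4754
14.8305 5.7049 1.4261
21.1915 9.1308 2.5667 0.3670
29.1235 14.1652 4.5417 0.7359 0.0217
35.9443 21.1344 7.8582 1.4742 0.0448 0.0000
41.7678 29.1235 13.1831 2.9502 0.0926 0.0000 0.0000
46.7398 35.9443 21.1344 5.8978 0.1914 0.0000 0.0000 0.0000
50.9847 41.7678 29.1235 11.7770 0.3954 0.0000 0.0000 0.0000 0.0000
54.6089 46.7398 35.9443 21.1344 0.8171 0.0000 0.0000 0.0000 0.0000 0.0000

params: Δt=0.20756 u=1.17127 d=0.85378 q=0.50865 e^(-rΔt)=0.98496
t_9 payoffs: 54.6089 46.7398 35.9443 21.1344 0.8171 0.0000 0.0000 0.0000 0.0000 0.0000
t_8: node(8,0) S=24.7853 payoff=50.9847 vs cont=49.8453 → 50.9847 [stop]  node(8,1) S=34.0022 payoff=41.7678 vs cont=40.6284 → 41.7678 [stop]  node(8,2) S=46.6465 payoff=29.1235 vs cont=27.9841 → 29.1235 [stop]  node(8,3) S=63.9930 payoff=11.7770 vs cont=10.6376 → 11.7770 [stop]  node(8,4) S=87.7900 payoff=0.0000 vs cont=0.3954 → 0.3954 [wait]  node(8,5) S=120.4364 payoff=0.0000 vs cont=0.0000 → 0.0000 [wait]  node(8,6) S=165.2230 payoff=0.0000 vs cont=0.0000 → 0.0000 [wait]  node(8,7) S=226.6644 payoff=0.0000 vs cont=0.0000 → 0.0000 [wait]  node(8,8) S=310.9540 payoff=0.0000 vs cont=0.0000 → 0.0000 [wait]  ⇒ S*(8)=63.9930
t_7: node(7,0) S=29.0302 payoff=46.7398 vs cont=45.6004 → 46.7398 [stop]  node(7,1) S=39.8257 payoff=35.9443 vs cont=34.8049 → 35.9443 [stop]  node(7,2) S=54.6356 payoff=21.1344 vs cont=19.9950 → 21.1344 [stop]  node(7,3) S=74.9529 payoff=0.8171 vs cont=5.8978 → 5.8978 [wait]  node(7,4) S=102.8256 payoff=0.0000 vs cont=0.1914 → 0.1914 [wait]  node(7,5) S=141.0634 payoff=0.0000 vs cont=0.0000 → 0.0000 [wait]  node(7,6) S=193.5205 payoff=0.0000 vs cont=0.0000 → 0.0000 [wait]  node(7,7) S=265.4849 payoff=0.0000 vs cont=0.0000 → 0.0000 [wait]  ⇒ S*(7)=54.6356
t_6: node(6,0) S=34.0022 payoff=41.7678 vs cont=40.6284 → 41.7678 [stop]  node(6,1) S=46.6465 payoff=29.1235 vs cont=27.9841 → 29.1235 [stop]  node(6,2) S=63.9930 payoff=11.7770 vs cont=13.1831 → 13.1831 [wait]  node(6,3) S=87.7900 payoff=0.0000 vs cont=2.9502 → 2.9502 [wait]  node(6,4) S=120.4364 payoff=0.0000 vs cont=0.0926 → 0.0926 [wait]  node(6,5) S=165.2230 payoff=0.0000 vs cont=0.0000 → 0.0000 [wait]  node(6,6) S=226.6644 payoff=0.0000 vs cont=0.0000 → 0.0000 [wait]  ⇒ S*(6)=46.6465
t_5: node(5,0) S=39.8257 payoff=35.9443 vs cont=34.8049 → 35.9443 [stop]  node(5,1) S=54.6356 payoff=21.1344 vs cont=20.6994 → 21.1344 [stop]  node(5,2) S=74.9529 payoff=0.8171 vs cont=7.8582 → 7.8582 [wait]  node(5,3) S=102.8256 payoff=0.0000 vs cont=1.4742 → 1.4742 [wait]  node(5,4) S=141.0634 payoff=0.0000 vs cont=0.0448 → 0.0448 [wait]  node(5,5) S=193.5205 payoff=0.0000 vs cont=0.0000 → 0.0000 [wait]  ⇒ S*(5)=54.6356
t_4: node(4,0) S=46.6465 payoff=29.1235 vs cont=27.9841 → 29.1235 [stop]  node(4,1) S=63.9930 payoff=11.7770 vs cont=14.1652 → 14.1652 [wait]  node(4,2) S=87.7900 payoff=0.0000 vs cont=4.5417 → 4.5417 [wait]  node(4,3) S=120.4364 payoff=0.0000 vs cont=0.7359 → 0.7359 [wait]  node(4,4) S=165.2230 payoff=0.0000 vs cont=0.0217 → 0.0217 [wait]  ⇒ S*(4)=46.6465
t_3: node(3,0) S=54.6356 payoff=21.1344 vs cont=21.1915 → 21.1915 [wait]  node(3,1) S=74.9529 payoff=0.8171 vs cont=9.1308 → 9.1308 [wait]  node(3,2) S=102.8256 payoff=0.0000 vs cont=2.5667 → 2.5667 [wait]  node(3,3) S=141.0634 payoff=0.0000 vs cont=0.3670 → 0.3670 [wait]  ⇒ S*(3)=-
t_2: node(2,0) S=63.9930 payoff=11.7770 vs cont=14.8305 → 14.8305 [wait]  node(2,1) S=87.7900 payoff=0.0000 vs cont=5.7049 → 5.7049 [wait]  node(2,2) S=120.4364 payoff=0.0000 vs cont=1.4261 → 1.4261 [wait]  ⇒ S*(2)=-
t_1: node(1,0) S=74.9529 payoff=0.8171 vs cont=10.0356 → 10.0356 [wait]  node(1,1) S=102.8256 payoff=0.0000 vs cont=3.4754 → 3.4754 [wait]  ⇒ S*(1)=-
t_0: node(0,0) S=87.7900 payoff=0.0000 vs cont=6.5981 → 6.5981 [wait]  ⇒ S*(0)=-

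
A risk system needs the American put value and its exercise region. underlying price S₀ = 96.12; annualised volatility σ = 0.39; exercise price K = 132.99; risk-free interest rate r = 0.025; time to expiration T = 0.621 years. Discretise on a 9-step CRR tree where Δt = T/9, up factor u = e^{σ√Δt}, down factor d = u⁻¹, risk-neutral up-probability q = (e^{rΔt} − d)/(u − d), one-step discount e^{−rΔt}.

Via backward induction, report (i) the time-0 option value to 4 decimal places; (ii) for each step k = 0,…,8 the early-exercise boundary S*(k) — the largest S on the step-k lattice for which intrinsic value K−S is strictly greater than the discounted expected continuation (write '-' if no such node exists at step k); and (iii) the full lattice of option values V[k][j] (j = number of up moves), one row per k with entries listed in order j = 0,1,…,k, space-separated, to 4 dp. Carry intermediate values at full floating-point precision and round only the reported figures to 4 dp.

price = 38.2919
boundary = - - 78.3126 86.7606 78.3126 86.7606 96.1200 106.4890 117.9766
tree:
38.2919
46.3950 29.7491
54.6774 37.6892 21.3504
62.3029 46.2294 28.6762 13.5796
69.1858 54.6774 37.1527 19.6992 7.0731
75.3985 62.3029 46.2294 27.5630 11.3463 2.5211
81.0063 69.1858 54.6774 36.8700 17.6923 4.5893 0.3147
86.0681 75.3985 62.3029 46.2294 26.5010 8.3202 0.6095 0.0000
90.6369 81.0063 69.1858 54.6774 36.8700 15.0134 1.1805 0.0000 0.0000
94.7609 86.0681 75.3985 62.3029 46.2294 26.5010 2.2865 0.0000 0.0000 0.0000

Δt=0.06900  u=1.10788  d=0.90263  q=0.48282  discount=0.99828
step 9 (expiry): payoffs max(K−S,0) = 94.7609 86.0681 75.3985 62.3029 46.2294 26.5010 2.2865 0.0000 0.0000 0.0000
step 8: (k=8,j=0): S=42.3531, (K−S)⁺=90.6369, hold=90.4077 ⇒ V=90.6369 exercise | (k=8,j=1): S=51.9837, (K−S)⁺=81.0063, hold=80.7771 ⇒ V=81.0063 exercise | (k=8,j=2): S=63.8042, (K−S)⁺=69.1858, hold=68.9566 ⇒ V=69.1858 exercise | (k=8,j=3): S=78.3126, (K−S)⁺=54.6774, hold=54.4482 ⇒ V=54.6774 exercise | (k=8,j=4): S=96.1200, (K−S)⁺=36.8700, hold=36.6408 ⇒ V=36.8700 exercise | (k=8,j=5): S=117.9766, (K−S)⁺=15.0134, hold=14.7841 ⇒ V=15.0134 exercise | (k=8,j=6): S=144.8032, (K−S)⁺=0.0000, hold=1.1805 ⇒ V=1.1805 continue | (k=8,j=7): S=177.7299, (K−S)⁺=0.0000, hold=0.0000 ⇒ V=0.0000 continue | (k=8,j=8): S=218.1438, (K−S)⁺=0.0000, hold=0.0000 ⇒ V=0.0000 continue  boundary S*=117.9766
step 7: (k=7,j=0): S=46.9219, (K−S)⁺=86.0681, hold=85.8389 ⇒ V=86.0681 exercise | (k=7,j=1): S=57.5915, (K−S)⁺=75.3985, hold=75.1693 ⇒ V=75.3985 exercise | (k=7,j=2): S=70.6871, (K−S)⁺=62.3029, hold=62.0737 ⇒ V=62.3029 exercise | (k=7,j=3): S=86.7606, (K−S)⁺=46.2294, hold=46.0002 ⇒ V=46.2294 exercise | (k=7,j=4): S=106.4890, (K−S)⁺=26.5010, hold=26.2718 ⇒ V=26.5010 exercise | (k=7,j=5): S=130.7035, (K−S)⁺=2.2865, hold=8.3202 ⇒ V=8.3202 continue | (k=7,j=6): S=160.4240, (K−S)⁺=0.0000, hold=0.6095 ⇒ V=0.6095 continue | (k=7,j=7): S=196.9027, (K−S)⁺=0.0000, hold=0.0000 ⇒ V=0.0000 continue  boundary S*=106.4890
step 6: (k=6,j=0): S=51.9837, (K−S)⁺=81.0063, hold=80.7771 ⇒ V=81.0063 exercise | (k=6,j=1): S=63.8042, (K−S)⁺=69.1858, hold=68.9566 ⇒ V=69.1858 exercise | (k=6,j=2): S=78.3126, (K−S)⁺=54.6774, hold=54.4482 ⇒ V=54.6774 exercise | (k=6,j=3): S=96.1200, (K−S)⁺=36.8700, hold=36.6408 ⇒ V=36.8700 exercise | (k=6,j=4): S=117.9766, (K−S)⁺=15.0134, hold=17.6923 ⇒ V=17.6923 continue | (k=6,j=5): S=144.8032, (K−S)⁺=0.0000, hold=4.5893 ⇒ V=4.5893 continue | (k=6,j=6): S=177.7299, (K−S)⁺=0.0000, hold=0.3147 ⇒ V=0.3147 continue  boundary S*=96.1200
step 5: (k=5,j=0): S=57.5915, (K−S)⁺=75.3985, hold=75.1693 ⇒ V=75.3985 exercise | (k=5,j=1): S=70.6871, (K−S)⁺=62.3029, hold=62.0737 ⇒ V=62.3029 exercise | (k=5,j=2): S=86.7606, (K−S)⁺=46.2294, hold=46.0002 ⇒ V=46.2294 exercise | (k=5,j=3): S=106.4890, (K−S)⁺=26.5010, hold=27.5630 ⇒ V=27.5630 continue | (k=5,j=4): S=130.7035, (K−S)⁺=2.2865, hold=11.3463 ⇒ V=11.3463 continue | (k=5,j=5): S=160.4240, (K−S)⁺=0.0000, hold=2.5211 ⇒ V=2.5211 continue  boundary S*=86.7606
step 4: (k=4,j=0): S=63.8042, (K−S)⁺=69.1858, hold=68.9566 ⇒ V=69.1858 exercise | (k=4,j=1): S=78.3126, (K−S)⁺=54.6774, hold=54.4482 ⇒ V=54.6774 exercise | (k=4,j=2): S=96.1200, (K−S)⁺=36.8700, hold=37.1527 ⇒ V=37.1527 continue | (k=4,j=3): S=117.9766, (K−S)⁺=15.0134, hold=19.6992 ⇒ V=19.6992 continue | (k=4,j=4): S=144.8032, (K−S)⁺=0.0000, hold=7.0731 ⇒ V=7.0731 continue  boundary S*=78.3126
step 3: (k=3,j=0): S=70.6871, (K−S)⁺=62.3029, hold=62.0737 ⇒ V=62.3029 exercise | (k=3,j=1): S=86.7606, (K−S)⁺=46.2294, hold=46.1364 ⇒ V=46.2294 exercise | (k=3,j=2): S=106.4890, (K−S)⁺=26.5010, hold=28.6762 ⇒ V=28.6762 continue | (k=3,j=3): S=130.7035, (K−S)⁺=2.2865, hold=13.5796 ⇒ V=13.5796 continue  boundary S*=86.7606
step 2: (k=2,j=0): S=78.3126, (K−S)⁺=54.6774, hold=54.4482 ⇒ V=54.6774 exercise | (k=2,j=1): S=96.1200, (K−S)⁺=36.8700, hold=37.6892 ⇒ V=37.6892 continue | (k=2,j=2): S=117.9766, (K−S)⁺=15.0134, hold=21.3504 ⇒ V=21.3504 continue  boundary S*=78.3126
step 1: (k=1,j=0): S=86.7606, (K−S)⁺=46.2294, hold=46.3950 ⇒ V=46.3950 continue | (k=1,j=1): S=106.4890, (K−S)⁺=26.5010, hold=29.7491 ⇒ V=29.7491 continue  boundary S*=-
step 0: (k=0,j=0): S=96.1200, (K−S)⁺=36.8700, hold=38.2919 ⇒ V=38.2919 continue  boundary S*=-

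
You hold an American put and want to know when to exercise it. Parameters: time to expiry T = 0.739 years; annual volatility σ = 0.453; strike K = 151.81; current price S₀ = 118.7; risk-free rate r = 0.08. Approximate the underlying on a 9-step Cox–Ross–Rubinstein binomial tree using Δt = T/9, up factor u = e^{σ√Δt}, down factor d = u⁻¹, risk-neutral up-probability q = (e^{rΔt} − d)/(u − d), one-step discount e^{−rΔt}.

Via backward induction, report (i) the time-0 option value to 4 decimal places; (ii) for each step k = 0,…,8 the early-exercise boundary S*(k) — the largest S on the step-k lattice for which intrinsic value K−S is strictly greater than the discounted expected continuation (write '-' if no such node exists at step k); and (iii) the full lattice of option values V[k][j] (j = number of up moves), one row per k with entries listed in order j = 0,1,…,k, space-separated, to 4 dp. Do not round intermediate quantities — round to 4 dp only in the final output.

params: Δt=0.08211 u=1.13861 d=0.87826 q=0.49291 e^(-rΔt)=0.99345
t_9 payoffs: 114.9055 103.9659 89.7834 71.3969 47.5600 16.6571 0.0000 0.0000 0.0000 0.0000
t_8: node(8,0) S=42.0198 payoff=109.7902 vs cont=108.7963 → 109.7902 [stop]  node(8,1) S=54.4757 payoff=97.3343 vs cont=96.3403 → 97.3343 [stop]  node(8,2) S=70.6240 payoff=81.1860 vs cont=80.1920 → 81.1860 [stop]  node(8,3) S=91.5591 payoff=60.2509 vs cont=59.2569 → 60.2509 [stop]  node(8,4) S=118.7000 payoff=33.1100 vs cont=32.1160 → 33.1100 [stop]  node(8,5) S=153.8863 payoff=0.0000 vs cont=8.3914 → 8.3914 [wait]  node(8,6) S=199.5029 payoff=0.0000 vs cont=0.0000 → 0.0000 [wait]  node(8,7) S=258.6416 payoff=0.0000 vs cont=0.0000 → 0.0000 [wait]  node(8,8) S=335.3108 payoff=0.0000 vs cont=0.0000 → 0.0000 [wait]  ⇒ S*(8)=118.7000
t_7: node(7,0) S=47.8441 payoff=103.9659 vs cont=102.9719 → 103.9659 [stop]  node(7,1) S=62.0266 payoff=89.7834 vs cont=88.7895 → 89.7834 [stop]  node(7,2) S=80.4131 payoff=71.3969 vs cont=70.4029 → 71.3969 [stop]  node(7,3) S=104.2500 payoff=47.5600 vs cont=46.5660 → 47.5600 [stop]  node(7,4) S=135.1529 payoff=16.6571 vs cont=20.7890 → 20.7890 [wait]  node(7,5) S=175.2163 payoff=0.0000 vs cont=4.2273 → 4.2273 [wait]  node(7,6) S=227.1557 payoff=0.0000 vs cont=0.0000 → 0.0000 [wait]  node(7,7) S=294.4916 payoff=0.0000 vs cont=0.0000 → 0.0000 [wait]  ⇒ S*(7)=104.2500
t_6: node(6,0) S=54.4757 payoff=97.3343 vs cont=96.3403 → 97.3343 [stop]  node(6,1) S=70.6240 payoff=81.1860 vs cont=80.1920 → 81.1860 [stop]  node(6,2) S=91.5591 payoff=60.2509 vs cont=59.2569 → 60.2509 [stop]  node(6,3) S=118.7000 payoff=33.1100 vs cont=34.1393 → 34.1393 [wait]  node(6,4) S=153.8863 payoff=0.0000 vs cont=12.5429 → 12.5429 [wait]  node(6,5) S=199.5029 payoff=0.0000 vs cont=2.1296 → 2.1296 [wait]  node(6,6) S=258.6416 payoff=0.0000 vs cont=0.0000 → 0.0000 [wait]  ⇒ S*(6)=91.5591
t_5: node(5,0) S=62.0266 payoff=89.7834 vs cont=88.7895 → 89.7834 [stop]  node(5,1) S=80.4131 payoff=71.3969 vs cont=70.4029 → 71.3969 [stop]  node(5,2) S=104.2500 payoff=47.5600 vs cont=47.0701 → 47.5600 [stop]  node(5,3) S=135.1529 payoff=16.6571 vs cont=23.3405 → 23.3405 [wait]  node(5,4) S=175.2163 payoff=0.0000 vs cont=7.3616 → 7.3616 [wait]  node(5,5) S=227.1557 payoff=0.0000 vs cont=1.0728 → 1.0728 [wait]  ⇒ S*(5)=104.2500
t_4: node(4,0) S=70.6240 payoff=81.1860 vs cont=80.1920 → 81.1860 [stop]  node(4,1) S=91.5591 payoff=60.2509 vs cont=59.2569 → 60.2509 [stop]  node(4,2) S=118.7000 payoff=33.1100 vs cont=35.3888 → 35.3888 [wait]  node(4,3) S=153.8863 payoff=0.0000 vs cont=15.3631 → 15.3631 [wait]  node(4,4) S=199.5029 payoff=0.0000 vs cont=4.2339 → 4.2339 [wait]  ⇒ S*(4)=91.5591
t_3: node(3,0) S=80.4131 payoff=71.3969 vs cont=70.4029 → 71.3969 [stop]  node(3,1) S=104.2500 payoff=47.5600 vs cont=47.6819 → 47.6819 [wait]  node(3,2) S=135.1529 payoff=16.6571 vs cont=25.3509 → 25.3509 [wait]  node(3,3) S=175.2163 payoff=0.0000 vs cont=9.8128 → 9.8128 [wait]  ⇒ S*(3)=80.4131
t_2: node(2,0) S=91.5591 payoff=60.2509 vs cont=59.3166 → 60.2509 [stop]  node(2,1) S=118.7000 payoff=33.1100 vs cont=36.4346 → 36.4346 [wait]  node(2,2) S=153.8863 payoff=0.0000 vs cont=17.5762 → 17.5762 [wait]  ⇒ S*(2)=91.5591
t_1: node(1,0) S=104.2500 payoff=47.5600 vs cont=48.1940 → 48.1940 [wait]  node(1,1) S=135.1529 payoff=16.6571 vs cont=26.9615 → 26.9615 [wait]  ⇒ S*(1)=-
t_0: node(0,0) S=118.7000 payoff=33.1100 vs cont=37.4813 → 37.4813 [wait]  ⇒ S*(0)=-

price = 37.4813
boundary = - - 91.5591 80.4131 91.5591 104.2500 91.5591 104.2500 118.7000
tree:
37.4813
48.1940 26.9615
60.2509 36.4346 17.5762
71.3969 47.6819 25.3509 9.8128
81.1860 60.2509 35.3888 15.3631 4.2339
89.7834 71.3969 47.5600 23.3405 7.3616 1.0728
97.3343 81.1860 60.2509 34.1393 12.5429 2.1296 0.0000
103.9659 89.7834 71.3969 47.5600 20.7890 4.2273 0.0000 0.0000
109.7902 97.3343 81.1860 60.2509 33.1100 8.3914 0.0000 0.0000 0.0000
114.9055 103.9659 89.7834 71.3969 47.5600 16.6571 0.0000 0.0000 0.0000 0.0000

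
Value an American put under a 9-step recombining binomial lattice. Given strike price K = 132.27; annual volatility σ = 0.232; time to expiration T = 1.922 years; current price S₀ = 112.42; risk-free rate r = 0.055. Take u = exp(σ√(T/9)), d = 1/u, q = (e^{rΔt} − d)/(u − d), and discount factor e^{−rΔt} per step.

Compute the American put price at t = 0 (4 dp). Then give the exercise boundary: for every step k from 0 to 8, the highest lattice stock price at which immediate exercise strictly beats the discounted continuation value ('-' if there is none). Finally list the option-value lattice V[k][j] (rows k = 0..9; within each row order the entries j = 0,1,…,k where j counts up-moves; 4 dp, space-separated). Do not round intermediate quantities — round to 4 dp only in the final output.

Δt=0.21356, u=1.11317, d=0.89834, q=0.52822, disc=e^(-rΔt)=0.98832
k=9 terminal: V=max(K-S,0) → 89.4359 79.1923 66.4988 50.7698 31.2792 7.1274 0.0000 0.0000 0.0000 0.0000
k=8: j=0 S=47.6816 intr=84.5884 cont=83.0439 V=84.5884[EX]; j=1 S=59.0846 intr=73.1854 cont=71.6409 V=73.1854[EX]; j=2 S=73.2145 intr=59.0555 cont=57.5110 V=59.0555[EX]; j=3 S=90.7236 intr=41.5464 cont=40.0019 V=41.5464[EX]; j=4 S=112.4200 intr=19.8500 cont=18.3055 V=19.8500[EX]; j=5 S=139.3050 intr=0.0000 cont=3.3233 V=3.3233[hold]; j=6 S=172.6195 intr=0.0000 cont=0.0000 V=0.0000[hold]; j=7 S=213.9011 intr=0.0000 cont=0.0000 V=0.0000[hold]; j=8 S=265.0551 intr=0.0000 cont=0.0000 V=0.0000[hold]  S*(8)=112.4200
k=7: j=0 S=53.0777 intr=79.1923 cont=77.6478 V=79.1923[EX]; j=1 S=65.7712 intr=66.4988 cont=64.9543 V=66.4988[EX]; j=2 S=81.5002 intr=50.7698 cont=49.2253 V=50.7698[EX]; j=3 S=100.9908 intr=31.2792 cont=29.7347 V=31.2792[EX]; j=4 S=125.1426 intr=7.1274 cont=10.9905 V=10.9905[hold]; j=5 S=155.0702 intr=0.0000 cont=1.5496 V=1.5496[hold]; j=6 S=192.1549 intr=0.0000 cont=0.0000 V=0.0000[hold]; j=7 S=238.1084 intr=0.0000 cont=0.0000 V=0.0000[hold]  S*(7)=100.9908
k=6: j=0 S=59.0846 intr=73.1854 cont=71.6409 V=73.1854[EX]; j=1 S=73.2145 intr=59.0555 cont=57.5110 V=59.0555[EX]; j=2 S=90.7236 intr=41.5464 cont=40.0019 V=41.5464[EX]; j=3 S=112.4200 intr=19.8500 cont=20.3222 V=20.3222[hold]; j=4 S=139.3050 intr=0.0000 cont=5.9335 V=5.9335[hold]; j=5 S=172.6195 intr=0.0000 cont=0.7225 V=0.7225[hold]; j=6 S=213.9011 intr=0.0000 cont=0.0000 V=0.0000[hold]  S*(6)=90.7236
k=5: j=0 S=65.7712 intr=66.4988 cont=64.9543 V=66.4988[EX]; j=1 S=81.5002 intr=50.7698 cont=49.2253 V=50.7698[EX]; j=2 S=100.9908 intr=31.2792 cont=29.9812 V=31.2792[EX]; j=3 S=125.1426 intr=7.1274 cont=12.5733 V=12.5733[hold]; j=4 S=155.0702 intr=0.0000 cont=3.1438 V=3.1438[hold]; j=5 S=192.1549 intr=0.0000 cont=0.3369 V=0.3369[hold]  S*(5)=100.9908
k=4: j=0 S=73.2145 intr=59.0555 cont=57.5110 V=59.0555[EX]; j=1 S=90.7236 intr=41.5464 cont=40.0019 V=41.5464[EX]; j=2 S=112.4200 intr=19.8500 cont=21.1485 V=21.1485[hold]; j=3 S=139.3050 intr=0.0000 cont=7.5038 V=7.5038[hold]; j=4 S=172.6195 intr=0.0000 cont=1.6418 V=1.6418[hold]  S*(4)=90.7236
k=3: j=0 S=81.5002 intr=50.7698 cont=49.2253 V=50.7698[EX]; j=1 S=100.9908 intr=31.2792 cont=30.4126 V=31.2792[EX]; j=2 S=125.1426 intr=7.1274 cont=13.7784 V=13.7784[hold]; j=3 S=155.0702 intr=0.0000 cont=4.3559 V=4.3559[hold]  S*(3)=100.9908
k=2: j=0 S=90.7236 intr=41.5464 cont=40.0019 V=41.5464[EX]; j=1 S=112.4200 intr=19.8500 cont=21.7776 V=21.7776[hold]; j=2 S=139.3050 intr=0.0000 cont=8.6985 V=8.6985[hold]  S*(2)=90.7236
k=1: j=0 S=100.9908 intr=31.2792 cont=30.7410 V=31.2792[EX]; j=1 S=125.1426 intr=7.1274 cont=14.6954 V=14.6954[hold]  S*(1)=100.9908
k=0: j=0 S=112.4200 intr=19.8500 cont=22.2564 V=22.2564[hold]  S*(0)=-

price = 22.2564
boundary = - 100.9908 90.7236 100.9908 90.7236 100.9908 90.7236 100.9908 112.4200
tree:
22.2564
31.2792 14.6954
41.5464 21.7776 8.6985
50.7698 31.2792 13.7784 4.3559
59.0555 41.5464 21.1485 7.5038 1.6418
66.4988 50.7698 31.2792 12.5733 3.1438 0.3369
73.1854 59.0555 41.5464 20.3222 5.9335 0.7225 0.0000
79.1923 66.4988 50.7698 31.2792 10.9905 1.5496 0.0000 0.0000
84.5884 73.1854 59.0555 41.5464 19.8500 3.3233 0.0000 0.0000 0.0000
89.4359 79.1923 66.4988 50.7698 31.2792 7.1274 0.0000 0.0000 0.0000 0.0000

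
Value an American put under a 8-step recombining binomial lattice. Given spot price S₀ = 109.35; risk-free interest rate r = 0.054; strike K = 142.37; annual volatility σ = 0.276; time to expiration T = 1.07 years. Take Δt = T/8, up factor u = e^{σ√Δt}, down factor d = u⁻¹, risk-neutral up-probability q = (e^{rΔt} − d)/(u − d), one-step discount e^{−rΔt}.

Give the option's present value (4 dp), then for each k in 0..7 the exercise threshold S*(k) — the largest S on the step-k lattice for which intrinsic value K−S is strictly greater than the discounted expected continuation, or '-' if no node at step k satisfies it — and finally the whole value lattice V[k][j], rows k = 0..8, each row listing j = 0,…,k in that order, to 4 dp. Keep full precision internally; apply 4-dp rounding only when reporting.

Δt=0.13375  u=1.10621  d=0.90399  q=0.51063  discount=0.99280
step 8 (expiry): payoffs max(K−S,0) = 93.6033 82.6944 69.3451 53.0096 33.0200 8.5587 0.0000 0.0000 0.0000
step 7: (k=7,j=0): S=53.9461, (K−S)⁺=88.4239, hold=87.3993 ⇒ V=88.4239 exercise | (k=7,j=1): S=66.0137, (K−S)⁺=76.3563, hold=75.3317 ⇒ V=76.3563 exercise | (k=7,j=2): S=80.7808, (K−S)⁺=61.5892, hold=60.5647 ⇒ V=61.5892 exercise | (k=7,j=3): S=98.8512, (K−S)⁺=43.5188, hold=42.4943 ⇒ V=43.5188 exercise | (k=7,j=4): S=120.9639, (K−S)⁺=21.4061, hold=20.3816 ⇒ V=21.4061 exercise | (k=7,j=5): S=148.0231, (K−S)⁺=0.0000, hold=4.1582 ⇒ V=4.1582 continue | (k=7,j=6): S=181.1355, (K−S)⁺=0.0000, hold=0.0000 ⇒ V=0.0000 continue | (k=7,j=7): S=221.6549, (K−S)⁺=0.0000, hold=0.0000 ⇒ V=0.0000 continue  boundary S*=120.9639
step 6: (k=6,j=0): S=59.6756, (K−S)⁺=82.6944, hold=81.6698 ⇒ V=82.6944 exercise | (k=6,j=1): S=73.0249, (K−S)⁺=69.3451, hold=68.3205 ⇒ V=69.3451 exercise | (k=6,j=2): S=89.3604, (K−S)⁺=53.0096, hold=51.9851 ⇒ V=53.0096 exercise | (k=6,j=3): S=109.3500, (K−S)⁺=33.0200, hold=31.9954 ⇒ V=33.0200 exercise | (k=6,j=4): S=133.8113, (K−S)⁺=8.5587, hold=12.5081 ⇒ V=12.5081 continue | (k=6,j=5): S=163.7444, (K−S)⁺=0.0000, hold=2.0203 ⇒ V=2.0203 continue | (k=6,j=6): S=200.3736, (K−S)⁺=0.0000, hold=0.0000 ⇒ V=0.0000 continue  boundary S*=109.3500
step 5: (k=5,j=0): S=66.0137, (K−S)⁺=76.3563, hold=75.3317 ⇒ V=76.3563 exercise | (k=5,j=1): S=80.7808, (K−S)⁺=61.5892, hold=60.5647 ⇒ V=61.5892 exercise | (k=5,j=2): S=98.8512, (K−S)⁺=43.5188, hold=42.4943 ⇒ V=43.5188 exercise | (k=5,j=3): S=120.9639, (K−S)⁺=21.4061, hold=22.3837 ⇒ V=22.3837 continue | (k=5,j=4): S=148.0231, (K−S)⁺=0.0000, hold=7.1012 ⇒ V=7.1012 continue | (k=5,j=5): S=181.1355, (K−S)⁺=0.0000, hold=0.9815 ⇒ V=0.9815 continue  boundary S*=98.8512
step 4: (k=4,j=0): S=73.0249, (K−S)⁺=69.3451, hold=68.3205 ⇒ V=69.3451 exercise | (k=4,j=1): S=89.3604, (K−S)⁺=53.0096, hold=51.9851 ⇒ V=53.0096 exercise | (k=4,j=2): S=109.3500, (K−S)⁺=33.0200, hold=32.4910 ⇒ V=33.0200 exercise | (k=4,j=3): S=133.8113, (K−S)⁺=8.5587, hold=14.4751 ⇒ V=14.4751 continue | (k=4,j=4): S=163.7444, (K−S)⁺=0.0000, hold=3.9477 ⇒ V=3.9477 continue  boundary S*=109.3500
step 3: (k=3,j=0): S=80.7808, (K−S)⁺=61.5892, hold=60.5647 ⇒ V=61.5892 exercise | (k=3,j=1): S=98.8512, (K−S)⁺=43.5188, hold=42.4943 ⇒ V=43.5188 exercise | (k=3,j=2): S=120.9639, (K−S)⁺=21.4061, hold=23.3809 ⇒ V=23.3809 continue | (k=3,j=3): S=148.0231, (K−S)⁺=0.0000, hold=9.0340 ⇒ V=9.0340 continue  boundary S*=98.8512
step 2: (k=2,j=0): S=89.3604, (K−S)⁺=53.0096, hold=51.9851 ⇒ V=53.0096 exercise | (k=2,j=1): S=109.3500, (K−S)⁺=33.0200, hold=32.9966 ⇒ V=33.0200 exercise | (k=2,j=2): S=133.8113, (K−S)⁺=8.5587, hold=15.9393 ⇒ V=15.9393 continue  boundary S*=109.3500
step 1: (k=1,j=0): S=98.8512, (K−S)⁺=43.5188, hold=42.4943 ⇒ V=43.5188 exercise | (k=1,j=1): S=120.9639, (K−S)⁺=21.4061, hold=24.1232 ⇒ V=24.1232 continue  boundary S*=98.8512
step 0: (k=0,j=0): S=109.3500, (K−S)⁺=33.0200, hold=33.3729 ⇒ V=33.3729 continue  boundary S*=-

price = 33.3729
boundary = - 98.8512 109.3500 98.8512 109.3500 98.8512 109.3500 120.9639
tree:
33.3729
43.5188 24.1232
53.0096 33.0200 15.9393
61.5892 43.5188 23.3809 9.0340
69.3451 53.0096 33.0200 14.4751 3.9477
76.3563 61.5892 43.5188 22.3837 7.1012 0.9815
82.6944 69.3451 53.0096 33.0200 12.5081 2.0203 0.0000
88.4239 76.3563 61.5892 43.5188 21.4061 4.1582 0.0000 0.0000
93.6033 82.6944 69.3451 53.0096 33.0200 8.5587 0.0000 0.0000 0.0000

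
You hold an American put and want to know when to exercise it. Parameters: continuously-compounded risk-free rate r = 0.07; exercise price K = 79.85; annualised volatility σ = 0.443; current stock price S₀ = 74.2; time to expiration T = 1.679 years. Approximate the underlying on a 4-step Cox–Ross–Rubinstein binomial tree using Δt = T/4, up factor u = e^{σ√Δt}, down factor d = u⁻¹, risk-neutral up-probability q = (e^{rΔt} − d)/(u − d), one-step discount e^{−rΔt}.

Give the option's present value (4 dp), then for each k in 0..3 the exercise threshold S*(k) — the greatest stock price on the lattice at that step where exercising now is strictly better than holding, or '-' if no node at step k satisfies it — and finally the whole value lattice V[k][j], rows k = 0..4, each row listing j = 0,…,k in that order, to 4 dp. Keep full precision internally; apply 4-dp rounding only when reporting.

price = 16.3862
boundary = - - 41.7935 55.6873
tree:
16.3862
25.5238 7.5042
38.0565 13.5311 1.4407
48.4838 24.1627 2.8531 0.0000
56.3096 38.0565 5.6500 0.0000 0.0000

Δt=0.41975  u=1.33244  d=0.75050  q=0.47998  discount=0.97104
step 4 (expiry): payoffs max(K−S,0) = 56.3096 38.0565 5.6500 0.0000 0.0000
step 3: (k=3,j=0): S=31.3662, (K−S)⁺=48.4838, hold=46.1718 ⇒ V=48.4838 exercise | (k=3,j=1): S=55.6873, (K−S)⁺=24.1627, hold=21.8506 ⇒ V=24.1627 exercise | (k=3,j=2): S=98.8670, (K−S)⁺=0.0000, hold=2.8531 ⇒ V=2.8531 continue | (k=3,j=3): S=175.5279, (K−S)⁺=0.0000, hold=0.0000 ⇒ V=0.0000 continue  boundary S*=55.6873
step 2: (k=2,j=0): S=41.7935, (K−S)⁺=38.0565, hold=35.7444 ⇒ V=38.0565 exercise | (k=2,j=1): S=74.2000, (K−S)⁺=5.6500, hold=13.5311 ⇒ V=13.5311 continue | (k=2,j=2): S=131.7343, (K−S)⁺=0.0000, hold=1.4407 ⇒ V=1.4407 continue  boundary S*=41.7935
step 1: (k=1,j=0): S=55.6873, (K−S)⁺=24.1627, hold=25.5238 ⇒ V=25.5238 continue | (k=1,j=1): S=98.8670, (K−S)⁺=0.0000, hold=7.5042 ⇒ V=7.5042 continue  boundary S*=-
step 0: (k=0,j=0): S=74.2000, (K−S)⁺=5.6500, hold=16.3862 ⇒ V=16.3862 continue  boundary S*=-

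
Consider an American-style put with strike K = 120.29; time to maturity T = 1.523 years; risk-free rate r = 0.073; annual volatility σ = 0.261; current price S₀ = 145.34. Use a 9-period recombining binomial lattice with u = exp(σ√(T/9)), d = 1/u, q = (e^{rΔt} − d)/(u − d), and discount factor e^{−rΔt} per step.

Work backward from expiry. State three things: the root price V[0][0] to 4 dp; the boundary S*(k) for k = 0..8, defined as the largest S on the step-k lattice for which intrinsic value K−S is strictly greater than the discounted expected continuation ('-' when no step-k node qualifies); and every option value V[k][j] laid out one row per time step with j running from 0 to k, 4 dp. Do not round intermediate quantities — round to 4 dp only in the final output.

Δt=0.16922  u=1.11334  d=0.89820  q=0.53096  discount=0.98772
step 9 (expiry): payoffs max(K−S,0) = 64.9898 51.7437 35.3247 14.9729 0.0000 0.0000 0.0000 0.0000 0.0000 0.0000
step 8: (k=8,j=0): S=61.5680, (K−S)⁺=58.7220, hold=57.2451 ⇒ V=58.7220 exercise | (k=8,j=1): S=76.3155, (K−S)⁺=43.9745, hold=42.4977 ⇒ V=43.9745 exercise | (k=8,j=2): S=94.5955, (K−S)⁺=25.6945, hold=24.2177 ⇒ V=25.6945 exercise | (k=8,j=3): S=117.2540, (K−S)⁺=3.0360, hold=6.9367 ⇒ V=6.9367 continue | (k=8,j=4): S=145.3400, (K−S)⁺=0.0000, hold=0.0000 ⇒ V=0.0000 continue | (k=8,j=5): S=180.1535, (K−S)⁺=0.0000, hold=0.0000 ⇒ V=0.0000 continue | (k=8,j=6): S=223.3058, (K−S)⁺=0.0000, hold=0.0000 ⇒ V=0.0000 continue | (k=8,j=7): S=276.7945, (K−S)⁺=0.0000, hold=0.0000 ⇒ V=0.0000 continue | (k=8,j=8): S=343.0954, (K−S)⁺=0.0000, hold=0.0000 ⇒ V=0.0000 continue  boundary S*=94.5955
step 7: (k=7,j=0): S=68.5463, (K−S)⁺=51.7437, hold=50.2669 ⇒ V=51.7437 exercise | (k=7,j=1): S=84.9653, (K−S)⁺=35.3247, hold=33.8479 ⇒ V=35.3247 exercise | (k=7,j=2): S=105.3171, (K−S)⁺=14.9729, hold=15.5417 ⇒ V=15.5417 continue | (k=7,j=3): S=130.5439, (K−S)⁺=0.0000, hold=3.2137 ⇒ V=3.2137 continue | (k=7,j=4): S=161.8132, (K−S)⁺=0.0000, hold=0.0000 ⇒ V=0.0000 continue | (k=7,j=5): S=200.5725, (K−S)⁺=0.0000, hold=0.0000 ⇒ V=0.0000 continue | (k=7,j=6): S=248.6158, (K−S)⁺=0.0000, hold=0.0000 ⇒ V=0.0000 continue | (k=7,j=7): S=308.1671, (K−S)⁺=0.0000, hold=0.0000 ⇒ V=0.0000 continue  boundary S*=84.9653
step 6: (k=6,j=0): S=76.3155, (K−S)⁺=43.9745, hold=42.4977 ⇒ V=43.9745 exercise | (k=6,j=1): S=94.5955, (K−S)⁺=25.6945, hold=24.5160 ⇒ V=25.6945 exercise | (k=6,j=2): S=117.2540, (K−S)⁺=3.0360, hold=8.8856 ⇒ V=8.8856 continue | (k=6,j=3): S=145.3400, (K−S)⁺=0.0000, hold=1.4888 ⇒ V=1.4888 continue | (k=6,j=4): S=180.1535, (K−S)⁺=0.0000, hold=0.0000 ⇒ V=0.0000 continue | (k=6,j=5): S=223.3058, (K−S)⁺=0.0000, hold=0.0000 ⇒ V=0.0000 continue | (k=6,j=6): S=276.7945, (K−S)⁺=0.0000, hold=0.0000 ⇒ V=0.0000 continue  boundary S*=94.5955
step 5: (k=5,j=0): S=84.9653, (K−S)⁺=35.3247, hold=33.8479 ⇒ V=35.3247 exercise | (k=5,j=1): S=105.3171, (K−S)⁺=14.9729, hold=16.5638 ⇒ V=16.5638 continue | (k=5,j=2): S=130.5439, (K−S)⁺=0.0000, hold=4.8973 ⇒ V=4.8973 continue | (k=5,j=3): S=161.8132, (K−S)⁺=0.0000, hold=0.6898 ⇒ V=0.6898 continue | (k=5,j=4): S=200.5725, (K−S)⁺=0.0000, hold=0.0000 ⇒ V=0.0000 continue | (k=5,j=5): S=248.6158, (K−S)⁺=0.0000, hold=0.0000 ⇒ V=0.0000 continue  boundary S*=84.9653
step 4: (k=4,j=0): S=94.5955, (K−S)⁺=25.6945, hold=25.0521 ⇒ V=25.6945 exercise | (k=4,j=1): S=117.2540, (K−S)⁺=3.0360, hold=10.2421 ⇒ V=10.2421 continue | (k=4,j=2): S=145.3400, (K−S)⁺=0.0000, hold=2.6306 ⇒ V=2.6306 continue | (k=4,j=3): S=180.1535, (K−S)⁺=0.0000, hold=0.3196 ⇒ V=0.3196 continue | (k=4,j=4): S=223.3058, (K−S)⁺=0.0000, hold=0.0000 ⇒ V=0.0000 continue  boundary S*=94.5955
step 3: (k=3,j=0): S=105.3171, (K−S)⁺=14.9729, hold=17.2752 ⇒ V=17.2752 continue | (k=3,j=1): S=130.5439, (K−S)⁺=0.0000, hold=6.1246 ⇒ V=6.1246 continue | (k=3,j=2): S=161.8132, (K−S)⁺=0.0000, hold=1.3863 ⇒ V=1.3863 continue | (k=3,j=3): S=200.5725, (K−S)⁺=0.0000, hold=0.1480 ⇒ V=0.1480 continue  boundary S*=-
step 2: (k=2,j=0): S=117.2540, (K−S)⁺=3.0360, hold=11.2153 ⇒ V=11.2153 continue | (k=2,j=1): S=145.3400, (K−S)⁺=0.0000, hold=3.5644 ⇒ V=3.5644 continue | (k=2,j=2): S=180.1535, (K−S)⁺=0.0000, hold=0.7199 ⇒ V=0.7199 continue  boundary S*=-
step 1: (k=1,j=0): S=130.5439, (K−S)⁺=0.0000, hold=7.0652 ⇒ V=7.0652 continue | (k=1,j=1): S=161.8132, (K−S)⁺=0.0000, hold=2.0289 ⇒ V=2.0289 continue  boundary S*=-
step 0: (k=0,j=0): S=145.3400, (K−S)⁺=0.0000, hold=4.3372 ⇒ V=4.3372 continue  boundary S*=-

price = 4.3372
boundary = - - - - 94.5955 84.9653 94.5955 84.9653 94.5955
tree:
4.3372
7.0652 2.0289
11.2153 3.5644 0.7199
17.2752 6.1246 1.3863 0.1480
25.6945 10.2421 2.6306 0.3196 0.0000
35.3247 16.5638 4.8973 0.6898 0.0000 0.0000
43.9745 25.6945 8.8856 1.4888 0.0000 0.0000 0.0000
51.7437 35.3247 15.5417 3.2137 0.0000 0.0000 0.0000 0.0000
58.7220 43.9745 25.6945 6.9367 0.0000 0.0000 0.0000 0.0000 0.0000
64.9898 51.7437 35.3247 14.9729 0.0000 0.0000 0.0000 0.0000 0.0000 0.0000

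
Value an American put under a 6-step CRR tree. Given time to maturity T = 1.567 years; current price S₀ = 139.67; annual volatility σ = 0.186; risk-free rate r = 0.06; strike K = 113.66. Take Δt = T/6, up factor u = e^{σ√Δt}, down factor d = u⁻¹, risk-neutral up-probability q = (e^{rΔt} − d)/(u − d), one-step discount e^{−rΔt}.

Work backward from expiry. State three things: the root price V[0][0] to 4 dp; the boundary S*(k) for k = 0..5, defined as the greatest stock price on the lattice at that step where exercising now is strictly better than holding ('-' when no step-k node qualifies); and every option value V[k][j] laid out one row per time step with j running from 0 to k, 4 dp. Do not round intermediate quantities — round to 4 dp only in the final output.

price = 1.3190
boundary = - - - - 95.4942 105.0167
tree:
1.3190
2.6508 0.3065
5.2127 0.7063 0.0000
9.9477 1.6276 0.0000 0.0000
18.1658 3.7507 0.0000 0.0000 0.0000
26.8249 8.6433 0.0000 0.0000 0.0000 0.0000
34.6988 18.1658 0.0000 0.0000 0.0000 0.0000 0.0000

Δt=0.26117  u=1.09972  d=0.90932  q=0.55921  discount=0.98445
step 6 (expiry): payoffs max(K−S,0) = 34.6988 18.1658 0.0000 0.0000 0.0000 0.0000 0.0000
step 5: (k=5,j=0): S=86.8351, (K−S)⁺=26.8249, hold=25.0577 ⇒ V=26.8249 exercise | (k=5,j=1): S=105.0167, (K−S)⁺=8.6433, hold=7.8829 ⇒ V=8.6433 exercise | (k=5,j=2): S=127.0052, (K−S)⁺=0.0000, hold=0.0000 ⇒ V=0.0000 continue | (k=5,j=3): S=153.5977, (K−S)⁺=0.0000, hold=0.0000 ⇒ V=0.0000 continue | (k=5,j=4): S=185.7581, (K−S)⁺=0.0000, hold=0.0000 ⇒ V=0.0000 continue | (k=5,j=5): S=224.6523, (K−S)⁺=0.0000, hold=0.0000 ⇒ V=0.0000 continue  boundary S*=105.0167
step 4: (k=4,j=0): S=95.4942, (K−S)⁺=18.1658, hold=16.3987 ⇒ V=18.1658 exercise | (k=4,j=1): S=115.4888, (K−S)⁺=0.0000, hold=3.7507 ⇒ V=3.7507 continue | (k=4,j=2): S=139.6700, (K−S)⁺=0.0000, hold=0.0000 ⇒ V=0.0000 continue | (k=4,j=3): S=168.9142, (K−S)⁺=0.0000, hold=0.0000 ⇒ V=0.0000 continue | (k=4,j=4): S=204.2817, (K−S)⁺=0.0000, hold=0.0000 ⇒ V=0.0000 continue  boundary S*=95.4942
step 3: (k=3,j=0): S=105.0167, (K−S)⁺=8.6433, hold=9.9477 ⇒ V=9.9477 continue | (k=3,j=1): S=127.0052, (K−S)⁺=0.0000, hold=1.6276 ⇒ V=1.6276 continue | (k=3,j=2): S=153.5977, (K−S)⁺=0.0000, hold=0.0000 ⇒ V=0.0000 continue | (k=3,j=3): S=185.7581, (K−S)⁺=0.0000, hold=0.0000 ⇒ V=0.0000 continue  boundary S*=-
step 2: (k=2,j=0): S=115.4888, (K−S)⁺=0.0000, hold=5.2127 ⇒ V=5.2127 continue | (k=2,j=1): S=139.6700, (K−S)⁺=0.0000, hold=0.7063 ⇒ V=0.7063 continue | (k=2,j=2): S=168.9142, (K−S)⁺=0.0000, hold=0.0000 ⇒ V=0.0000 continue  boundary S*=-
step 1: (k=1,j=0): S=127.0052, (K−S)⁺=0.0000, hold=2.6508 ⇒ V=2.6508 continue | (k=1,j=1): S=153.5977, (K−S)⁺=0.0000, hold=0.3065 ⇒ V=0.3065 continue  boundary S*=-
step 0: (k=0,j=0): S=139.6700, (K−S)⁺=0.0000, hold=1.3190 ⇒ V=1.3190 continue  boundary S*=-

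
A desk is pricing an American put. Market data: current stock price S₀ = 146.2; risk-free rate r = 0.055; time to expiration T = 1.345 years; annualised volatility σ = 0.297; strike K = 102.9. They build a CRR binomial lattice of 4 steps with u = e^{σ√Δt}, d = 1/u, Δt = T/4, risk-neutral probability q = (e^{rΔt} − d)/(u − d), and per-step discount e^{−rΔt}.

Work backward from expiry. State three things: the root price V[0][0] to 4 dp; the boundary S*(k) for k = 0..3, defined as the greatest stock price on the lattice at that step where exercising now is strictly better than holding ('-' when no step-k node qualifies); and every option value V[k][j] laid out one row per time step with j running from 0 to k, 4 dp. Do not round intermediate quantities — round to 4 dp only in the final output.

price = 1.7360
boundary = - - - 87.2093
tree:
1.7360
3.6161 0.0000
7.5326 0.0000 0.0000
15.6907 0.0000 0.0000 0.0000
29.4879 0.0000 0.0000 0.0000 0.0000

Δt=0.33625, u=1.18794, d=0.84179, q=0.51098, disc=e^(-rΔt)=0.98168
k=4 terminal: V=max(K-S,0) → 29.4879 0.0000 0.0000 0.0000 0.0000
k=3: j=0 S=87.2093 intr=15.6907 cont=14.1561 V=15.6907[EX]; j=1 S=123.0701 intr=0.0000 cont=0.0000 V=0.0000[hold]; j=2 S=173.6770 intr=0.0000 cont=0.0000 V=0.0000[hold]; j=3 S=245.0936 intr=0.0000 cont=0.0000 V=0.0000[hold]  S*(3)=87.2093
k=2: j=0 S=103.5995 intr=0.0000 cont=7.5326 V=7.5326[hold]; j=1 S=146.2000 intr=0.0000 cont=0.0000 V=0.0000[hold]; j=2 S=206.3180 intr=0.0000 cont=0.0000 V=0.0000[hold]  S*(2)=-
k=1: j=0 S=123.0701 intr=0.0000 cont=3.6161 V=3.6161[hold]; j=1 S=173.6770 intr=0.0000 cont=0.0000 V=0.0000[hold]  S*(1)=-
k=0: j=0 S=146.2000 intr=0.0000 cont=1.7360 V=1.7360[hold]  S*(0)=-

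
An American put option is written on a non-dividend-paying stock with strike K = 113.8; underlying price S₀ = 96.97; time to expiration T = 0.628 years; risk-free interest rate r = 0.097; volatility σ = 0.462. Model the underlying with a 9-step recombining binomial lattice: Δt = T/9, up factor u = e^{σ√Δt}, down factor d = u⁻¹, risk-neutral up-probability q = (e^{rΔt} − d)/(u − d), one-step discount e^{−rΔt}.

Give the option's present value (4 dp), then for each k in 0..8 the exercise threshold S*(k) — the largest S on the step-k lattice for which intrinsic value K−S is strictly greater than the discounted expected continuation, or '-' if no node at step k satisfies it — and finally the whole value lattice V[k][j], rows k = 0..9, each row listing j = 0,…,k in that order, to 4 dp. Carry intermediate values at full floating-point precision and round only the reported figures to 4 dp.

Δt=0.06978  u=1.12980  d=0.88511  q=0.49728  discount=0.99325
step 9 (expiry): payoffs max(K−S,0) = 81.4684 72.5305 61.1217 46.5590 27.9706 4.2434 0.0000 0.0000 0.0000 0.0000
step 8: (k=8,j=0): S=36.5282, (K−S)⁺=77.2718, hold=76.5041 ⇒ V=77.2718 exercise | (k=8,j=1): S=46.6263, (K−S)⁺=67.1737, hold=66.4061 ⇒ V=67.1737 exercise | (k=8,j=2): S=59.5159, (K−S)⁺=54.2841, hold=53.5165 ⇒ V=54.2841 exercise | (k=8,j=3): S=75.9688, (K−S)⁺=37.8312, hold=37.0636 ⇒ V=37.8312 exercise | (k=8,j=4): S=96.9700, (K−S)⁺=16.8300, hold=16.0624 ⇒ V=16.8300 exercise | (k=8,j=5): S=123.7769, (K−S)⁺=0.0000, hold=2.1188 ⇒ V=2.1188 continue | (k=8,j=6): S=157.9944, (K−S)⁺=0.0000, hold=0.0000 ⇒ V=0.0000 continue | (k=8,j=7): S=201.6712, (K−S)⁺=0.0000, hold=0.0000 ⇒ V=0.0000 continue | (k=8,j=8): S=257.4223, (K−S)⁺=0.0000, hold=0.0000 ⇒ V=0.0000 continue  boundary S*=96.9700
step 7: (k=7,j=0): S=41.2695, (K−S)⁺=72.5305, hold=71.7628 ⇒ V=72.5305 exercise | (k=7,j=1): S=52.6783, (K−S)⁺=61.1217, hold=60.3540 ⇒ V=61.1217 exercise | (k=7,j=2): S=67.2410, (K−S)⁺=46.5590, hold=45.7914 ⇒ V=46.5590 exercise | (k=7,j=3): S=85.8294, (K−S)⁺=27.9706, hold=27.2029 ⇒ V=27.9706 exercise | (k=7,j=4): S=109.5566, (K−S)⁺=4.2434, hold=9.4502 ⇒ V=9.4502 continue | (k=7,j=5): S=139.8430, (K−S)⁺=0.0000, hold=1.0580 ⇒ V=1.0580 continue | (k=7,j=6): S=178.5019, (K−S)⁺=0.0000, hold=0.0000 ⇒ V=0.0000 continue | (k=7,j=7): S=227.8479, (K−S)⁺=0.0000, hold=0.0000 ⇒ V=0.0000 continue  boundary S*=85.8294
step 6: (k=6,j=0): S=46.6263, (K−S)⁺=67.1737, hold=66.4061 ⇒ V=67.1737 exercise | (k=6,j=1): S=59.5159, (K−S)⁺=54.2841, hold=53.5165 ⇒ V=54.2841 exercise | (k=6,j=2): S=75.9688, (K−S)⁺=37.8312, hold=37.0636 ⇒ V=37.8312 exercise | (k=6,j=3): S=96.9700, (K−S)⁺=16.8300, hold=18.6341 ⇒ V=18.6341 continue | (k=6,j=4): S=123.7769, (K−S)⁺=0.0000, hold=5.2413 ⇒ V=5.2413 continue | (k=6,j=5): S=157.9944, (K−S)⁺=0.0000, hold=0.5283 ⇒ V=0.5283 continue | (k=6,j=6): S=201.6712, (K−S)⁺=0.0000, hold=0.0000 ⇒ V=0.0000 continue  boundary S*=75.9688
step 5: (k=5,j=0): S=52.6783, (K−S)⁺=61.1217, hold=60.3540 ⇒ V=61.1217 exercise | (k=5,j=1): S=67.2410, (K−S)⁺=46.5590, hold=45.7914 ⇒ V=46.5590 exercise | (k=5,j=2): S=85.8294, (K−S)⁺=27.9706, hold=28.0940 ⇒ V=28.0940 continue | (k=5,j=3): S=109.5566, (K−S)⁺=4.2434, hold=11.8933 ⇒ V=11.8933 continue | (k=5,j=4): S=139.8430, (K−S)⁺=0.0000, hold=2.8780 ⇒ V=2.8780 continue | (k=5,j=5): S=178.5019, (K−S)⁺=0.0000, hold=0.2638 ⇒ V=0.2638 continue  boundary S*=67.2410
step 4: (k=4,j=0): S=59.5159, (K−S)⁺=54.2841, hold=53.5165 ⇒ V=54.2841 exercise | (k=4,j=1): S=75.9688, (K−S)⁺=37.8312, hold=37.1245 ⇒ V=37.8312 exercise | (k=4,j=2): S=96.9700, (K−S)⁺=16.8300, hold=19.9025 ⇒ V=19.9025 continue | (k=4,j=3): S=123.7769, (K−S)⁺=0.0000, hold=7.3602 ⇒ V=7.3602 continue | (k=4,j=4): S=157.9944, (K−S)⁺=0.0000, hold=1.5674 ⇒ V=1.5674 continue  boundary S*=75.9688
step 3: (k=3,j=0): S=67.2410, (K−S)⁺=46.5590, hold=45.7914 ⇒ V=46.5590 exercise | (k=3,j=1): S=85.8294, (K−S)⁺=27.9706, hold=28.7205 ⇒ V=28.7205 continue | (k=3,j=2): S=109.5566, (K−S)⁺=4.2434, hold=13.5732 ⇒ V=13.5732 continue | (k=3,j=3): S=139.8430, (K−S)⁺=0.0000, hold=4.4493 ⇒ V=4.4493 continue  boundary S*=67.2410
step 2: (k=2,j=0): S=75.9688, (K−S)⁺=37.8312, hold=37.4340 ⇒ V=37.8312 exercise | (k=2,j=1): S=96.9700, (K−S)⁺=16.8300, hold=21.0451 ⇒ V=21.0451 continue | (k=2,j=2): S=123.7769, (K−S)⁺=0.0000, hold=8.9751 ⇒ V=8.9751 continue  boundary S*=75.9688
step 1: (k=1,j=0): S=85.8294, (K−S)⁺=27.9706, hold=29.2849 ⇒ V=29.2849 continue | (k=1,j=1): S=109.5566, (K−S)⁺=4.2434, hold=14.9414 ⇒ V=14.9414 continue  boundary S*=-
step 0: (k=0,j=0): S=96.9700, (K−S)⁺=16.8300, hold=22.0027 ⇒ V=22.0027 continue  boundary S*=-

price = 22.0027
boundary = - - 75.9688 67.2410 75.9688 67.2410 75.9688 85.8294 96.9700
tree:
22.0027
29.2849 14.9414
37.8312 21.0451 8.9751
46.5590 28.7205 13.5732 4.4493
54.2841 37.8312 19.9025 7.3602 1.5674
61.1217 46.5590 28.0940 11.8933 2.8780 0.2638
67.1737 54.2841 37.8312 18.6341 5.2413 0.5283 0.0000
72.5305 61.1217 46.5590 27.9706 9.4502 1.0580 0.0000 0.0000
77.2718 67.1737 54.2841 37.8312 16.8300 2.1188 0.0000 0.0000 0.0000
81.4684 72.5305 61.1217 46.5590 27.9706 4.2434 0.0000 0.0000 0.0000 0.0000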